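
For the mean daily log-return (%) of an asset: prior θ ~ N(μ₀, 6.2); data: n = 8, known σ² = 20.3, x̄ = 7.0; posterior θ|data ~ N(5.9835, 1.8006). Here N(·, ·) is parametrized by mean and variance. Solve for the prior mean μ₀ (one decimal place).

The posterior mean is a precision-weighted average: μ_n = (τ₀μ₀ + τ_data·x̄)/(τ₀+τ_data), with τ₀=1/σ₀² and τ_data=n/σ².
Here τ₀ = 1/6.2 = 0.161290 and τ_data = 8/20.3 = 0.394089, so τ_n = 0.555379.
Rearranging for μ₀: μ₀ = (μ_n·τ_n − τ_data·x̄)/τ₀ = (5.9835·0.555379 − 0.394089·7.0) / 0.161290 = 0.564487/0.161290 ≈ 3.5.

μ₀ = 3.5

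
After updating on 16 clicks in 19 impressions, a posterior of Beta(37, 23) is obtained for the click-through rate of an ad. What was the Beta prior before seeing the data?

Beta(21, 20)

A Beta(a, b) prior with s successes and f failures in binomial data gives a Beta(a+s, b+f) posterior.
So a = 37 − 16 = 21 and b = 23 − 3 = 20.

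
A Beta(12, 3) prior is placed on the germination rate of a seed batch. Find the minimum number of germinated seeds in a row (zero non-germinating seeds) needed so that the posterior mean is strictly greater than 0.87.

k = 9

After k germinated seeds and 0 non-germinating seeds the posterior is Beta(12+k, 3), with mean (12+k)/(12+3+k).
Set (12+k)/(15+k) > 0.87 and solve: k > (0.87·15 − 12)/(1 − 0.87) = 8.077.
The smallest integer exceeding 8.077 is 9.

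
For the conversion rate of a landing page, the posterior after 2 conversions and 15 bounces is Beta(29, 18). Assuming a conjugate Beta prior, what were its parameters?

Beta(27, 3)

Under Beta–binomial conjugacy the posterior parameters are (a+s, b+f).
So a = 29 − 2 = 27 and b = 18 − 15 = 3.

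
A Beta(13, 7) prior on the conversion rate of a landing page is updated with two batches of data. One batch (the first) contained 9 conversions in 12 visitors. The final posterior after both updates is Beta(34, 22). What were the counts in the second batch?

Sequential conjugate updates are equivalent to a single update on the pooled data, so total successes = posterior α − prior α and total failures = posterior β − prior β.
Total across both batches: 34−13=21 conversions, 22−7=15 bounces.
Subtract the first batch: 21−9=12 conversions and 15−3=12 bounces.

12 conversions and 12 bounces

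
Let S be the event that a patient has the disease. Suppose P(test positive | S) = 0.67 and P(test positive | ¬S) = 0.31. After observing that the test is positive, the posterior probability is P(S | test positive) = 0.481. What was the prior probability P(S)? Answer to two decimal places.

Bayes' rule in odds form gives O(S|E) = O(S)·[P(E|S)/P(E|¬S)], hence O(S) = O(S|E)/LR.
Posterior odds = 0.481/(1−0.481) = 0.9268. LR = 0.67/0.31 = 2.1613.
Prior odds = 0.9268/2.1613 = 0.4288, so P(S) = 0.4288/(1+0.4288) ≈ 0.30.

P(S) = 0.30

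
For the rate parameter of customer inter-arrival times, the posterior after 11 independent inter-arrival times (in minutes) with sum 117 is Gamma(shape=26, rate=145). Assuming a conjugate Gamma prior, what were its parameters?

Gamma(shape=15, rate=28)

Gamma–exponential conjugacy: posterior shape = α + n, posterior rate = β + Σtᵢ.
So α = 26 − 11 = 15 and β = 145 − 117 = 28.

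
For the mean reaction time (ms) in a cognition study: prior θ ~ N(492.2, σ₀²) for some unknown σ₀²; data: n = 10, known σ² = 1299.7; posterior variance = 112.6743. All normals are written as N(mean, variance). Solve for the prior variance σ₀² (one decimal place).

σ₀² = 846.7

Posterior precision equals prior precision plus data precision: 1/σ_n² = 1/σ₀² + n/σ².
So 1/σ₀² = 1/112.6743 − 10/1299.7 = 0.008875 − 0.007694 = 0.001181.
Hence σ₀² = 1/0.001181 ≈ 846.7.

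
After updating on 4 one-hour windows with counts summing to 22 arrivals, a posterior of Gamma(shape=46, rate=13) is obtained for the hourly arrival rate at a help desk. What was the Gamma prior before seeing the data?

A Gamma(α, β) prior (rate parametrization) on a Poisson rate with n observations summing to S gives posterior Gamma(α+S, β+n).
So α = 46 − 22 = 24 and β = 13 − 4 = 9.

Gamma(shape=24, rate=9)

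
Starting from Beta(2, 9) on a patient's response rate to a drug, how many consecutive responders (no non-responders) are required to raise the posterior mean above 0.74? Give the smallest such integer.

After k responders and 0 non-responders the posterior is Beta(2+k, 9), with mean (2+k)/(2+9+k).
Set (2+k)/(11+k) > 0.74 and solve: k > (0.74·11 − 2)/(1 − 0.74) = 23.615.
The smallest integer exceeding 23.615 is 24.

k = 24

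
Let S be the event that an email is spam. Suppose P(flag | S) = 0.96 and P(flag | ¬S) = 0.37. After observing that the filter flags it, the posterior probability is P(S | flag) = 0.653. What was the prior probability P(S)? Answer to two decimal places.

In odds form, posterior odds = prior odds × likelihood ratio, so prior odds = posterior odds ÷ LR.
Posterior odds = 0.653/(1−0.653) = 1.8818. LR = 0.96/0.37 = 2.5946.
Prior odds = 1.8818/2.5946 = 0.7253, so P(S) = 0.7253/(1+0.7253) ≈ 0.42.

P(S) = 0.42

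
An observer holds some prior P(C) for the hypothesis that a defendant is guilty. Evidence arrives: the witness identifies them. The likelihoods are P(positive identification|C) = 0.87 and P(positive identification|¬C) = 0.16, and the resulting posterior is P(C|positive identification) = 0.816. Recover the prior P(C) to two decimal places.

In odds form, posterior odds = prior odds × likelihood ratio, so prior odds = posterior odds ÷ LR.
Posterior odds = 0.816/(1−0.816) = 4.4348. LR = 0.87/0.16 = 5.4375.
Prior odds = 4.4348/5.4375 = 0.8156, so P(C) = 0.8156/(1+0.8156) ≈ 0.45.

P(C) = 0.45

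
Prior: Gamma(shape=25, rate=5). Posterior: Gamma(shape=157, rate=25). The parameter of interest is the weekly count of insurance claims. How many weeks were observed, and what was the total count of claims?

Gamma–Poisson conjugacy: posterior shape = α + Σxᵢ, posterior rate = β + n.
Matching: Σxᵢ = 157 − 25 = 132 and n = 25 − 5 = 20.

n = 20 weeks with total 132 claims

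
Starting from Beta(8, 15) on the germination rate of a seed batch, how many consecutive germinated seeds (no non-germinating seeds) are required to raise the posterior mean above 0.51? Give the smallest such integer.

After k germinated seeds and 0 non-germinating seeds the posterior is Beta(8+k, 15), with mean (8+k)/(8+15+k).
Set (8+k)/(23+k) > 0.51 and solve: k > (0.51·23 − 8)/(1 − 0.51) = 7.612.
The smallest integer exceeding 7.612 is 8, and checking k=8: (16)/(31) = 0.5161 > 0.51.

k = 8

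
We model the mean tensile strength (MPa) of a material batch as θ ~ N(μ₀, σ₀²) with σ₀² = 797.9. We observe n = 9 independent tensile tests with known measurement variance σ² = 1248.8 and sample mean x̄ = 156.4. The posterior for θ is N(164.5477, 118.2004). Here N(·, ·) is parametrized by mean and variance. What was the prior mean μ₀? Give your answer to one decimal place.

The posterior mean is a precision-weighted average: μ_n = (τ₀μ₀ + τ_data·x̄)/(τ₀+τ_data), with τ₀=1/σ₀² and τ_data=n/σ².
Here τ₀ = 1/797.9 = 0.001253 and τ_data = 9/1248.8 = 0.007207, so τ_n = 0.008460.
Rearranging for μ₀: μ₀ = (μ_n·τ_n − τ_data·x̄)/τ₀ = (164.5477·0.008460 − 0.007207·156.4) / 0.001253 = 0.264899/0.001253 ≈ 211.4.

μ₀ = 211.4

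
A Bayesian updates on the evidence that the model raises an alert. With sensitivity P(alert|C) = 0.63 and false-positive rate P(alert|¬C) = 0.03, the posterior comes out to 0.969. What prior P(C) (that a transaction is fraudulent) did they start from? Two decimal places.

P(C) = 0.60

In odds form, posterior odds = prior odds × likelihood ratio, so prior odds = posterior odds ÷ LR.
Posterior odds = 0.969/(1−0.969) = 31.2581. LR = 0.63/0.03 = 21.0000.
Prior odds = 31.2581/21.0000 = 1.4885, so P(C) = 1.4885/(1+1.4885) ≈ 0.60.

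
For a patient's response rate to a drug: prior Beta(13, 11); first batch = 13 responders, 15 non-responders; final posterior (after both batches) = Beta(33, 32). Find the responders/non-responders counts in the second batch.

7 responders and 6 non-responders

Because Beta–binomial updating is additive in the counts, the combined data contributed (α_post−α_prior, β_post−β_prior) successes and failures.
Total across both batches: 33−13=20 responders, 32−11=21 non-responders.
Subtract the first batch: 20−13=7 responders and 21−15=6 non-responders.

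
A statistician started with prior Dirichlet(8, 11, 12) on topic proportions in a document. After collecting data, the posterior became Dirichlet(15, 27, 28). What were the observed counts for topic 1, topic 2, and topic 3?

counts (7, 16, 16)

For a Dirichlet(α) prior with multinomial counts c, the posterior is Dirichlet(α + c) componentwise.
Counts are posterior − prior componentwise: 15−8=7, 27−11=16, 28−12=16.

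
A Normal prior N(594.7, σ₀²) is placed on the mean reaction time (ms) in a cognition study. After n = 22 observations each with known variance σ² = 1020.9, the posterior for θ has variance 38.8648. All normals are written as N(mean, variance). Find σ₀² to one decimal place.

σ₀² = 239.2

For the Normal–Normal model with known σ², precisions add: τ_n = τ₀ + n/σ².
So 1/σ₀² = 1/38.8648 − 22/1020.9 = 0.025730 − 0.021550 = 0.004180.
Hence σ₀² = 1/0.004180 ≈ 239.2.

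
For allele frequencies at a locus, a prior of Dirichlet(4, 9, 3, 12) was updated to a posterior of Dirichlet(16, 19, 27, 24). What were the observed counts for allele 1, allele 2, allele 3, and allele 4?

For a Dirichlet(α) prior with multinomial counts c, the posterior is Dirichlet(α + c) componentwise.
Counts are posterior − prior componentwise: 16−4=12, 19−9=10, 27−3=24, 24−12=12.

counts (12, 10, 24, 12)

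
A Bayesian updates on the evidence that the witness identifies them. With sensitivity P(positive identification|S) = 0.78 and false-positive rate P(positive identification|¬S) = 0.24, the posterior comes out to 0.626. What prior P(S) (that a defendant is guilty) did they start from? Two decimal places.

In odds form, posterior odds = prior odds × likelihood ratio, so prior odds = posterior odds ÷ LR.
Posterior odds = 0.626/(1−0.626) = 1.6738. LR = 0.78/0.24 = 3.2500.
Prior odds = 1.6738/3.2500 = 0.5150, so P(S) = 0.5150/(1+0.5150) ≈ 0.34.

P(S) = 0.34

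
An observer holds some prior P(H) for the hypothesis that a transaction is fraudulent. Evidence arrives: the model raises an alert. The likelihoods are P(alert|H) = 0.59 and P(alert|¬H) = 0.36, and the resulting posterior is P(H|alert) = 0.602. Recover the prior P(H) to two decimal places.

P(H) = 0.48

Bayes' rule in odds form gives O(H|E) = O(H)·[P(E|H)/P(E|¬H)], hence O(H) = O(H|E)/LR.
Posterior odds = 0.602/(1−0.602) = 1.5126. LR = 0.59/0.36 = 1.6389.
Prior odds = 1.5126/1.6389 = 0.9229, so P(H) = 0.9229/(1+0.9229) ≈ 0.48.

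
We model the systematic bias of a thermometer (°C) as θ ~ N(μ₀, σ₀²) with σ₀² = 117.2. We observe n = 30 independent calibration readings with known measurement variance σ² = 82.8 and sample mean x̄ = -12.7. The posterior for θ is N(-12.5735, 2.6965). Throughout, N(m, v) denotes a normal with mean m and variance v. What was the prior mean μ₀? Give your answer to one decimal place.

With known observation variance, the Normal–Normal posterior has precision τ_n = τ₀ + n/σ² and mean μ_n = (τ₀μ₀ + (n/σ²)x̄)/τ_n.
Here τ₀ = 1/117.2 = 0.008532 and τ_data = 30/82.8 = 0.362319, so τ_n = 0.370851.
Rearranging for μ₀: μ₀ = (μ_n·τ_n − τ_data·x̄)/τ₀ = (-12.5735·0.370851 − 0.362319·-12.7) / 0.008532 = -0.061444/0.008532 ≈ -7.2.

μ₀ = -7.2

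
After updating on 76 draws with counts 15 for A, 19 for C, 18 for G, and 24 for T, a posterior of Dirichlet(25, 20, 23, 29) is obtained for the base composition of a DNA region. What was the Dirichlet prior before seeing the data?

For a Dirichlet(α) prior with multinomial counts c, the posterior is Dirichlet(α + c) componentwise.
Subtract each count from the matching posterior parameter: 25−15=10, 20−19=1, 23−18=5, 29−24=5.

Dirichlet(10, 1, 5, 5)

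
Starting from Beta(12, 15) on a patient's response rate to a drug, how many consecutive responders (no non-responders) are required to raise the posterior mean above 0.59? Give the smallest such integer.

After k responders and 0 non-responders the posterior is Beta(12+k, 15), with mean (12+k)/(12+15+k).
Set (12+k)/(27+k) > 0.59 and solve: k > (0.59·27 − 12)/(1 − 0.59) = 9.585.
The smallest integer exceeding 9.585 is 10, and checking k=10: (22)/(37) = 0.5946 > 0.59.

k = 10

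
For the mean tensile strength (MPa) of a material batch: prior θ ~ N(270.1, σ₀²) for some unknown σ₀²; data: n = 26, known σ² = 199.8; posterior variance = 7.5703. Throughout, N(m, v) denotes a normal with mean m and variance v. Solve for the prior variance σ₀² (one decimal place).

Posterior precision equals prior precision plus data precision: 1/σ_n² = 1/σ₀² + n/σ².
So 1/σ₀² = 1/7.5703 − 26/199.8 = 0.132095 − 0.130130 = 0.001965.
Hence σ₀² = 1/0.001965 ≈ 508.9.

σ₀² = 508.9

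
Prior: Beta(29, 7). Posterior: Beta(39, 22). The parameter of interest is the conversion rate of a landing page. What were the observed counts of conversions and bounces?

Beta is conjugate to the binomial likelihood: posterior = Beta(α+s, β+f).
So s = 39 − 29 = 10 and f = 22 − 7 = 15.

10 conversions and 15 bounces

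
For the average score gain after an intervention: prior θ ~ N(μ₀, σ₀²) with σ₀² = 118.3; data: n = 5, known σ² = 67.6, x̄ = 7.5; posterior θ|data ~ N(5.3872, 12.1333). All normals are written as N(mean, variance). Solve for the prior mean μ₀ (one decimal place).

μ₀ = -13.1

The posterior mean is a precision-weighted average: μ_n = (τ₀μ₀ + τ_data·x̄)/(τ₀+τ_data), with τ₀=1/σ₀² and τ_data=n/σ².
Here τ₀ = 1/118.3 = 0.008453 and τ_data = 5/67.6 = 0.073964, so τ_n = 0.082417.
Rearranging for μ₀: μ₀ = (μ_n·τ_n − τ_data·x̄)/τ₀ = (5.3872·0.082417 − 0.073964·7.5) / 0.008453 = -0.110733/0.008453 ≈ -13.1.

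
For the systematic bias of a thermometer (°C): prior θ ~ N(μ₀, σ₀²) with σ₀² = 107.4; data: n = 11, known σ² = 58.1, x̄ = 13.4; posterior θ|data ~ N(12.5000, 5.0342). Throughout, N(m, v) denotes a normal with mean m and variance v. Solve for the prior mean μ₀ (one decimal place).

μ₀ = -5.8

The posterior mean is a precision-weighted average: μ_n = (τ₀μ₀ + τ_data·x̄)/(τ₀+τ_data), with τ₀=1/σ₀² and τ_data=n/σ².
Here τ₀ = 1/107.4 = 0.009311 and τ_data = 11/58.1 = 0.189329, so τ_n = 0.198640.
Rearranging for μ₀: μ₀ = (μ_n·τ_n − τ_data·x̄)/τ₀ = (12.5000·0.198640 − 0.189329·13.4) / 0.009311 = -0.054009/0.009311 ≈ -5.8.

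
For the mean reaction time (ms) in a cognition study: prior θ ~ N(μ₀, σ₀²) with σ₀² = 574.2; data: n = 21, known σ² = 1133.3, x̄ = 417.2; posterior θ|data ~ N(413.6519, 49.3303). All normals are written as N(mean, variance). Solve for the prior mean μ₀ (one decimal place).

μ₀ = 375.9

With known observation variance, the Normal–Normal posterior has precision τ_n = τ₀ + n/σ² and mean μ_n = (τ₀μ₀ + (n/σ²)x̄)/τ_n.
Here τ₀ = 1/574.2 = 0.001742 and τ_data = 21/1133.3 = 0.018530, so τ_n = 0.020272.
Rearranging for μ₀: μ₀ = (μ_n·τ_n − τ_data·x̄)/τ₀ = (413.6519·0.020272 − 0.018530·417.2) / 0.001742 = 0.654835/0.001742 ≈ 375.9.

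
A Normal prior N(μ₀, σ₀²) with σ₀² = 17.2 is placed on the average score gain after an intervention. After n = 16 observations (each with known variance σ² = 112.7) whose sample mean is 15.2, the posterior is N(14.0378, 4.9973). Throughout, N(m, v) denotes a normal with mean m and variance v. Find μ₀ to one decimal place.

The posterior mean is a precision-weighted average: μ_n = (τ₀μ₀ + τ_data·x̄)/(τ₀+τ_data), with τ₀=1/σ₀² and τ_data=n/σ².
Here τ₀ = 1/17.2 = 0.058140 and τ_data = 16/112.7 = 0.141970, so τ_n = 0.200110.
Rearranging for μ₀: μ₀ = (μ_n·τ_n − τ_data·x̄)/τ₀ = (14.0378·0.200110 − 0.141970·15.2) / 0.058140 = 0.651160/0.058140 ≈ 11.2.

μ₀ = 11.2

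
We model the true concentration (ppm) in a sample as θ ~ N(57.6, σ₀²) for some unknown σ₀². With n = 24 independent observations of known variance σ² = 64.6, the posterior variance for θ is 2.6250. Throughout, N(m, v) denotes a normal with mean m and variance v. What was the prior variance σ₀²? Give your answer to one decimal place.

σ₀² = 106.0

Posterior precision equals prior precision plus data precision: 1/σ_n² = 1/σ₀² + n/σ².
So 1/σ₀² = 1/2.6250 − 24/64.6 = 0.380952 − 0.371517 = 0.009435.
Hence σ₀² = 1/0.009435 ≈ 106.0.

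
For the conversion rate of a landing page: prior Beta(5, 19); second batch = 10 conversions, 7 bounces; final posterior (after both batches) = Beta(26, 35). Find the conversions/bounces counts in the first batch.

11 conversions and 9 bounces

Sequential conjugate updates are equivalent to a single update on the pooled data, so total successes = posterior α − prior α and total failures = posterior β − prior β.
Total across both batches: 26−5=21 conversions, 35−19=16 bounces.
Subtract the second batch: 21−10=11 conversions and 16−7=9 bounces.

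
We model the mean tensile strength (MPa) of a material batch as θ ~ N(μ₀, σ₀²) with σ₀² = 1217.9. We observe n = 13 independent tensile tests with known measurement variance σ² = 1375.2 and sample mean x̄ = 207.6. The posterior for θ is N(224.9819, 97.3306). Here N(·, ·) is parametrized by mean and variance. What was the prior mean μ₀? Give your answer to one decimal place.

The posterior mean is a precision-weighted average: μ_n = (τ₀μ₀ + τ_data·x̄)/(τ₀+τ_data), with τ₀=1/σ₀² and τ_data=n/σ².
Here τ₀ = 1/1217.9 = 0.000821 and τ_data = 13/1375.2 = 0.009453, so τ_n = 0.010274.
Rearranging for μ₀: μ₀ = (μ_n·τ_n − τ_data·x̄)/τ₀ = (224.9819·0.010274 − 0.009453·207.6) / 0.000821 = 0.349021/0.000821 ≈ 425.1.

μ₀ = 425.1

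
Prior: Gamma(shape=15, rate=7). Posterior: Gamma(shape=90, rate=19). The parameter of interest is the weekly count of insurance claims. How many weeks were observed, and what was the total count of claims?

A Gamma(α, β) prior (rate parametrization) on a Poisson rate with n observations summing to S gives posterior Gamma(α+S, β+n).
Matching: Σxᵢ = 90 − 15 = 75 and n = 19 − 7 = 12.

n = 12 weeks with total 75 claims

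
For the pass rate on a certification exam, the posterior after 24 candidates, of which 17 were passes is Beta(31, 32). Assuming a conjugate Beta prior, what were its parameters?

Beta(14, 25)

Under Beta–binomial conjugacy the posterior parameters are (α+s, β+f).
So α = 31 − 17 = 14 and β = 32 − 7 = 25.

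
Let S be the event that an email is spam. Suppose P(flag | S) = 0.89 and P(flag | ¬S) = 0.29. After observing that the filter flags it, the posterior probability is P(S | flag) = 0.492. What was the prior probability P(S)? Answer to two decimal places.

P(S) = 0.24

In odds form, posterior odds = prior odds × likelihood ratio, so prior odds = posterior odds ÷ LR.
Posterior odds = 0.492/(1−0.492) = 0.9685. LR = 0.89/0.29 = 3.0690.
Prior odds = 0.9685/3.0690 = 0.3156, so P(S) = 0.3156/(1+0.3156) ≈ 0.24.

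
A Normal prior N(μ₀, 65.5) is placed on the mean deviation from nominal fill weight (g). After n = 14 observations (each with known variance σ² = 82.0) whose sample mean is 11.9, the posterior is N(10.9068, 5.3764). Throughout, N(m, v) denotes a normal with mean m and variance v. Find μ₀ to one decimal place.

With known observation variance, the Normal–Normal posterior has precision τ_n = τ₀ + n/σ² and mean μ_n = (τ₀μ₀ + (n/σ²)x̄)/τ_n.
Here τ₀ = 1/65.5 = 0.015267 and τ_data = 14/82.0 = 0.170732, so τ_n = 0.185999.
Rearranging for μ₀: μ₀ = (μ_n·τ_n − τ_data·x̄)/τ₀ = (10.9068·0.185999 − 0.170732·11.9) / 0.015267 = -0.003057/0.015267 ≈ -0.2.

μ₀ = -0.2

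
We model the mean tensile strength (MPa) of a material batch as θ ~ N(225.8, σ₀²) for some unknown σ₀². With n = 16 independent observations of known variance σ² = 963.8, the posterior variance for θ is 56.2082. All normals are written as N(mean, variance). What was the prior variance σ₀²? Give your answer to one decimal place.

Posterior precision equals prior precision plus data precision: 1/σ_n² = 1/σ₀² + n/σ².
So 1/σ₀² = 1/56.2082 − 16/963.8 = 0.017791 − 0.016601 = 0.001190.
Hence σ₀² = 1/0.001190 ≈ 840.3.

σ₀² = 840.3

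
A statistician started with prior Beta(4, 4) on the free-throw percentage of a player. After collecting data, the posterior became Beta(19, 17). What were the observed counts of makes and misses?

Beta is conjugate to the binomial likelihood: posterior = Beta(a+s, b+f).
Match parameters: s=19−4=15, f=17−4=13.

15 makes and 13 misses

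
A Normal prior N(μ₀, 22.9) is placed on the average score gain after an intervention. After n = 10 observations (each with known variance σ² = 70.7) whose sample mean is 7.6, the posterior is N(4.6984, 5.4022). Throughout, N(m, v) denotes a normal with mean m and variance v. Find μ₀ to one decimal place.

μ₀ = -4.7

With known observation variance, the Normal–Normal posterior has precision τ_n = τ₀ + n/σ² and mean μ_n = (τ₀μ₀ + (n/σ²)x̄)/τ_n.
Here τ₀ = 1/22.9 = 0.043668 and τ_data = 10/70.7 = 0.141443, so τ_n = 0.185111.
Rearranging for μ₀: μ₀ = (μ_n·τ_n − τ_data·x̄)/τ₀ = (4.6984·0.185111 − 0.141443·7.6) / 0.043668 = -0.205241/0.043668 ≈ -4.7.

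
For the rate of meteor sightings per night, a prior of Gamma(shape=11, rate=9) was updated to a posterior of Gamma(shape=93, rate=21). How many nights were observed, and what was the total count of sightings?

A Gamma(α, β) prior (rate parametrization) on a Poisson rate with n observations summing to S gives posterior Gamma(α+S, β+n).
Matching: Σxᵢ = 93 − 11 = 82 and n = 21 − 9 = 12.

n = 12 nights with total 82 sightings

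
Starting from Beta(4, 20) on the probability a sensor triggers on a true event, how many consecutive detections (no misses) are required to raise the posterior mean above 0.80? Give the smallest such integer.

k = 77

After k detections and 0 misses the posterior is Beta(4+k, 20), with mean (4+k)/(4+20+k).
Set (4+k)/(24+k) > 0.80 and solve: k > (0.80·24 − 4)/(1 − 0.80) = 76.000.
The smallest integer exceeding 76.000 is 77.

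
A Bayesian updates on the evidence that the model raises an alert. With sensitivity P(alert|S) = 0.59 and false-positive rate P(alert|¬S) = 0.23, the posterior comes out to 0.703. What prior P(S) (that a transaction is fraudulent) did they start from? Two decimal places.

P(S) = 0.48

Bayes' rule in odds form gives O(S|E) = O(S)·[P(E|S)/P(E|¬S)], hence O(S) = O(S|E)/LR.
Posterior odds = 0.703/(1−0.703) = 2.3670. LR = 0.59/0.23 = 2.5652.
Prior odds = 2.3670/2.5652 = 0.9227, so P(S) = 0.9227/(1+0.9227) ≈ 0.48.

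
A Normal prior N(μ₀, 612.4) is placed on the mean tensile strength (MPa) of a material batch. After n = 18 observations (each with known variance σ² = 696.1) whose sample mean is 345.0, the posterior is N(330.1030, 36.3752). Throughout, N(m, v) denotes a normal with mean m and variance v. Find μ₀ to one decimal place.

The posterior mean is a precision-weighted average: μ_n = (τ₀μ₀ + τ_data·x̄)/(τ₀+τ_data), with τ₀=1/σ₀² and τ_data=n/σ².
Here τ₀ = 1/612.4 = 0.001633 and τ_data = 18/696.1 = 0.025858, so τ_n = 0.027491.
Rearranging for μ₀: μ₀ = (μ_n·τ_n − τ_data·x̄)/τ₀ = (330.1030·0.027491 − 0.025858·345.0) / 0.001633 = 0.153852/0.001633 ≈ 94.2.

μ₀ = 94.2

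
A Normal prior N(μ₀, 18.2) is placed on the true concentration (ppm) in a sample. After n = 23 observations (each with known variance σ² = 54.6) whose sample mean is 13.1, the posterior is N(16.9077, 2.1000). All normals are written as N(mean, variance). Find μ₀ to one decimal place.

With known observation variance, the Normal–Normal posterior has precision τ_n = τ₀ + n/σ² and mean μ_n = (τ₀μ₀ + (n/σ²)x̄)/τ_n.
Here τ₀ = 1/18.2 = 0.054945 and τ_data = 23/54.6 = 0.421245, so τ_n = 0.476190.
Rearranging for μ₀: μ₀ = (μ_n·τ_n − τ_data·x̄)/τ₀ = (16.9077·0.476190 − 0.421245·13.1) / 0.054945 = 2.532968/0.054945 ≈ 46.1.

μ₀ = 46.1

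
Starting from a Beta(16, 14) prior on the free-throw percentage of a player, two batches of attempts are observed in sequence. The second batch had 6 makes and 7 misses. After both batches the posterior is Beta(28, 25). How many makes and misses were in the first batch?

6 makes and 4 misses

Because Beta–binomial updating is additive in the counts, the combined data contributed (α_post−α_prior, β_post−β_prior) successes and failures.
Total across both batches: 28−16=12 makes, 25−14=11 misses.
Subtract the second batch: 12−6=6 makes and 11−7=4 misses.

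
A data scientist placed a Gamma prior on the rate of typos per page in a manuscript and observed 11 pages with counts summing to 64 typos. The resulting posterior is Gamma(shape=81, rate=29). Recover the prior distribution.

Gamma(shape=17, rate=18)

A Gamma(α, β) prior (rate parametrization) on a Poisson rate with n observations summing to S gives posterior Gamma(α+S, β+n).
So α = 81 − 64 = 17 and β = 29 − 11 = 18.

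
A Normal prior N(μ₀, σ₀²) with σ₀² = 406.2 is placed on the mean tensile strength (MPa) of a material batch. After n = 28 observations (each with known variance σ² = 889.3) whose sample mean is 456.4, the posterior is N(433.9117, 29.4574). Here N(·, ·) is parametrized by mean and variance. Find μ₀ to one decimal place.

μ₀ = 146.3

With known observation variance, the Normal–Normal posterior has precision τ_n = τ₀ + n/σ² and mean μ_n = (τ₀μ₀ + (n/σ²)x̄)/τ_n.
Here τ₀ = 1/406.2 = 0.002462 and τ_data = 28/889.3 = 0.031485, so τ_n = 0.033947.
Rearranging for μ₀: μ₀ = (μ_n·τ_n − τ_data·x̄)/τ₀ = (433.9117·0.033947 − 0.031485·456.4) / 0.002462 = 0.360246/0.002462 ≈ 146.3.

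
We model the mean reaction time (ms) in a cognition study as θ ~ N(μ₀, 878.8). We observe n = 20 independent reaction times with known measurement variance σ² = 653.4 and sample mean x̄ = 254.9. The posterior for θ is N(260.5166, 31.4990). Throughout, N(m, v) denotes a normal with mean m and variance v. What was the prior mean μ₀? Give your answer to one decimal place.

μ₀ = 411.6

With known observation variance, the Normal–Normal posterior has precision τ_n = τ₀ + n/σ² and mean μ_n = (τ₀μ₀ + (n/σ²)x̄)/τ_n.
Here τ₀ = 1/878.8 = 0.001138 and τ_data = 20/653.4 = 0.030609, so τ_n = 0.031747.
Rearranging for μ₀: μ₀ = (μ_n·τ_n − τ_data·x̄)/τ₀ = (260.5166·0.031747 − 0.030609·254.9) / 0.001138 = 0.468386/0.001138 ≈ 411.6.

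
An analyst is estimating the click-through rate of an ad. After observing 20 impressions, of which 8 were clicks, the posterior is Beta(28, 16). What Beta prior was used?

Beta(20, 4)

Beta is conjugate to the binomial likelihood: posterior = Beta(a+s, b+f).
So a = 28 − 8 = 20 and b = 16 − 12 = 4.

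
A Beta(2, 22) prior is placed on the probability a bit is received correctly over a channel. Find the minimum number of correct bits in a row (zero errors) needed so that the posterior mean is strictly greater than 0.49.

k = 20

After k correct bits and 0 errors the posterior is Beta(2+k, 22), with mean (2+k)/(2+22+k).
Set (2+k)/(24+k) > 0.49 and solve: k > (0.49·24 − 2)/(1 − 0.49) = 19.137.
The smallest integer exceeding 19.137 is 20, and checking k=20: (22)/(44) = 0.5000 > 0.49.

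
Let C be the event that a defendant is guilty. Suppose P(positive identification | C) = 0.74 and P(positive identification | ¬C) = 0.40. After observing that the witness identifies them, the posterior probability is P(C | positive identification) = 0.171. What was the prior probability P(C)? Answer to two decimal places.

In odds form, posterior odds = prior odds × likelihood ratio, so prior odds = posterior odds ÷ LR.
Posterior odds = 0.171/(1−0.171) = 0.2063. LR = 0.74/0.40 = 1.8500.
Prior odds = 0.2063/1.8500 = 0.1115, so P(C) = 0.1115/(1+0.1115) ≈ 0.10.

P(C) = 0.10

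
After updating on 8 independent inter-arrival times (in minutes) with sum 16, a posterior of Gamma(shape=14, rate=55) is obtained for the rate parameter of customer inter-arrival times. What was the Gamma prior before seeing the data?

Gamma(shape=6, rate=39)

Gamma–exponential conjugacy: posterior shape = α + n, posterior rate = β + Σtᵢ.
So α = 14 − 8 = 6 and β = 55 − 16 = 39.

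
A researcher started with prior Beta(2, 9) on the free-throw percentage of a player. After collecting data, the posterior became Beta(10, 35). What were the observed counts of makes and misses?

Under Beta–binomial conjugacy the posterior parameters are (a+s, b+f).
So s = 10 − 2 = 8 and f = 35 − 9 = 26.

8 makes and 26 misses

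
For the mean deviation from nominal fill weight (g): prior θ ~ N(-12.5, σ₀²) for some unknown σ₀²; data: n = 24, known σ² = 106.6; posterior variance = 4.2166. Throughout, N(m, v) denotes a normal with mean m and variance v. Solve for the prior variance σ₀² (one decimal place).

σ₀² = 83.2

For the Normal–Normal model with known σ², precisions add: τ_n = τ₀ + n/σ².
So 1/σ₀² = 1/4.2166 − 24/106.6 = 0.237158 − 0.225141 = 0.012017.
Hence σ₀² = 1/0.012017 ≈ 83.2.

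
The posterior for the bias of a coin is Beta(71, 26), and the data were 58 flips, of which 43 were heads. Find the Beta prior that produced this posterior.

Beta(28, 11)

Beta is conjugate to the binomial likelihood: posterior = Beta(α+s, β+f).
So α = 71 − 43 = 28 and β = 26 − 15 = 11.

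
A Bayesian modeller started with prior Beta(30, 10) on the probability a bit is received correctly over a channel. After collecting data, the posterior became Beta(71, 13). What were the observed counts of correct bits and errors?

A Beta(a, b) prior with s successes and f failures in binomial data gives a Beta(a+s, b+f) posterior.
Match parameters: s=71−30=41, f=13−10=3.

41 correct bits and 3 errors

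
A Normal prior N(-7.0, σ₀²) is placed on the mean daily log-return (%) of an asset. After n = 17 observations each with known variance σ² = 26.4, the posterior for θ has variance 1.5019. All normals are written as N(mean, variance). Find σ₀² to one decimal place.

For the Normal–Normal model with known σ², precisions add: τ_n = τ₀ + n/σ².
So 1/σ₀² = 1/1.5019 − 17/26.4 = 0.665823 − 0.643939 = 0.021884.
Hence σ₀² = 1/0.021884 ≈ 45.7.

σ₀² = 45.7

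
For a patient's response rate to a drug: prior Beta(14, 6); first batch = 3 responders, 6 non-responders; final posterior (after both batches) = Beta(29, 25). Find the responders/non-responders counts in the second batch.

12 responders and 13 non-responders

Because Beta–binomial updating is additive in the counts, the combined data contributed (α_post−α_prior, β_post−β_prior) successes and failures.
Total across both batches: 29−14=15 responders, 25−6=19 non-responders.
Subtract the first batch: 15−3=12 responders and 19−6=13 non-responders.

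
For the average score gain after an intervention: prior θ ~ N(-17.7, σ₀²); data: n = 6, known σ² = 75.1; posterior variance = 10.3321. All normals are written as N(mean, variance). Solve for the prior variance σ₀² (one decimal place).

Posterior precision equals prior precision plus data precision: 1/σ_n² = 1/σ₀² + n/σ².
So 1/σ₀² = 1/10.3321 − 6/75.1 = 0.096786 − 0.079893 = 0.016893.
Hence σ₀² = 1/0.016893 ≈ 59.2.

σ₀² = 59.2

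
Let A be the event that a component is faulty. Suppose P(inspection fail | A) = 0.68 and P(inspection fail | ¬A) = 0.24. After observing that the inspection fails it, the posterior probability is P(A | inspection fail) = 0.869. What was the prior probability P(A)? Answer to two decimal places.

P(A) = 0.70

In odds form, posterior odds = prior odds × likelihood ratio, so prior odds = posterior odds ÷ LR.
Posterior odds = 0.869/(1−0.869) = 6.6336. LR = 0.68/0.24 = 2.8333.
Prior odds = 6.6336/2.8333 = 2.3413, so P(A) = 2.3413/(1+2.3413) ≈ 0.70.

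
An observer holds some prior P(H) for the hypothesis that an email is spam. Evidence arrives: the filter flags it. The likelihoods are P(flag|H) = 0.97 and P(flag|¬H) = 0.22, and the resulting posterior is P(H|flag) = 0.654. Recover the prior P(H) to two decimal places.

P(H) = 0.30

Bayes' rule in odds form gives O(H|E) = O(H)·[P(E|H)/P(E|¬H)], hence O(H) = O(H|E)/LR.
Posterior odds = 0.654/(1−0.654) = 1.8902. LR = 0.97/0.22 = 4.4091.
Prior odds = 1.8902/4.4091 = 0.4287, so P(H) = 0.4287/(1+0.4287) ≈ 0.30.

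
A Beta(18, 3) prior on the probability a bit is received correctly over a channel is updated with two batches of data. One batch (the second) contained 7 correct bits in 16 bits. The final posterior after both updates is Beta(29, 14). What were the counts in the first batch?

Because Beta–binomial updating is additive in the counts, the combined data contributed (α_post−α_prior, β_post−β_prior) successes and failures.
Total across both batches: 29−18=11 correct bits, 14−3=11 errors.
Subtract the second batch: 11−7=4 correct bits and 11−9=2 errors.

4 correct bits and 2 errors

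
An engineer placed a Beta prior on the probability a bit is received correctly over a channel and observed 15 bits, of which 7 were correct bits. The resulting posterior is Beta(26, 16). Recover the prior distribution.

Beta(19, 8)

Under Beta–binomial conjugacy the posterior parameters are (α+s, β+f).
So α = 26 − 7 = 19 and β = 16 − 8 = 8.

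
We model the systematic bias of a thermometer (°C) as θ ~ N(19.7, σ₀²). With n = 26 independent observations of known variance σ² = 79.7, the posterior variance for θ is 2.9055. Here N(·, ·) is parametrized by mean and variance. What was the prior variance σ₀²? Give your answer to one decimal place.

σ₀² = 55.7

For the Normal–Normal model with known σ², precisions add: τ_n = τ₀ + n/σ².
So 1/σ₀² = 1/2.9055 − 26/79.7 = 0.344175 − 0.326223 = 0.017952.
Hence σ₀² = 1/0.017952 ≈ 55.7.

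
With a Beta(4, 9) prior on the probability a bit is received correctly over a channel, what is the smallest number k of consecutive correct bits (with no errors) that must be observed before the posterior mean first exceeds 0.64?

After k correct bits and 0 errors the posterior is Beta(4+k, 9), with mean (4+k)/(4+9+k).
Set (4+k)/(13+k) > 0.64 and solve: k > (0.64·13 − 4)/(1 − 0.64) = 12.000.
The smallest integer exceeding 12.000 is 13.

k = 13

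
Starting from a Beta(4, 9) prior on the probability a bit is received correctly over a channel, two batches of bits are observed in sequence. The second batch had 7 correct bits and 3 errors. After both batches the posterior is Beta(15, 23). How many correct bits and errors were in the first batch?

Because Beta–binomial updating is additive in the counts, the combined data contributed (α_post−α_prior, β_post−β_prior) successes and failures.
Total across both batches: 15−4=11 correct bits, 23−9=14 errors.
Subtract the second batch: 11−7=4 correct bits and 14−3=11 errors.

4 correct bits and 11 errors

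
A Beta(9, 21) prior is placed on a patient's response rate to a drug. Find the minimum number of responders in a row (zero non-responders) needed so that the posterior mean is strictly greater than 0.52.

k = 14

After k responders and 0 non-responders the posterior is Beta(9+k, 21), with mean (9+k)/(9+21+k).
Set (9+k)/(30+k) > 0.52 and solve: k > (0.52·30 − 9)/(1 − 0.52) = 13.750.
The smallest integer exceeding 13.750 is 14.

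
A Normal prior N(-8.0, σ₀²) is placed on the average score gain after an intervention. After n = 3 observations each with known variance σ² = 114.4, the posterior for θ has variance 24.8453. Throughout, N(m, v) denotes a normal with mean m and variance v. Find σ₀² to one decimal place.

Posterior precision equals prior precision plus data precision: 1/σ_n² = 1/σ₀² + n/σ².
So 1/σ₀² = 1/24.8453 − 3/114.4 = 0.040249 − 0.026224 = 0.014025.
Hence σ₀² = 1/0.014025 ≈ 71.3.

σ₀² = 71.3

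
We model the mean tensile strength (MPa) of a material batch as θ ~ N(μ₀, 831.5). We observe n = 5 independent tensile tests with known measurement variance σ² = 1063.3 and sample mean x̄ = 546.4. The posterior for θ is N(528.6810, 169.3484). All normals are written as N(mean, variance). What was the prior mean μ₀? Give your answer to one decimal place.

μ₀ = 459.4

With known observation variance, the Normal–Normal posterior has precision τ_n = τ₀ + n/σ² and mean μ_n = (τ₀μ₀ + (n/σ²)x̄)/τ_n.
Here τ₀ = 1/831.5 = 0.001203 and τ_data = 5/1063.3 = 0.004702, so τ_n = 0.005905.
Rearranging for μ₀: μ₀ = (μ_n·τ_n − τ_data·x̄)/τ₀ = (528.6810·0.005905 − 0.004702·546.4) / 0.001203 = 0.552689/0.001203 ≈ 459.4.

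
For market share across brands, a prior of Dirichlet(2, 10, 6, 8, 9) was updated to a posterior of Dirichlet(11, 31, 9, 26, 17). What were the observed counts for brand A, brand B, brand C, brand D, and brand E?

For a Dirichlet(α) prior with multinomial counts c, the posterior is Dirichlet(α + c) componentwise.
Counts are posterior − prior componentwise: 11−2=9, 31−10=21, 9−6=3, 26−8=18, 17−9=8.

counts (9, 21, 3, 18, 8)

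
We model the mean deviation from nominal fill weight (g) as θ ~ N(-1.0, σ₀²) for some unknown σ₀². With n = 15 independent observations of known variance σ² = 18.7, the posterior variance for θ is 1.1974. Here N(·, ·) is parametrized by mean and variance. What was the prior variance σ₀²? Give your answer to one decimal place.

For the Normal–Normal model with known σ², precisions add: τ_n = τ₀ + n/σ².
So 1/σ₀² = 1/1.1974 − 15/18.7 = 0.835143 − 0.802139 = 0.033004.
Hence σ₀² = 1/0.033004 ≈ 30.3.

σ₀² = 30.3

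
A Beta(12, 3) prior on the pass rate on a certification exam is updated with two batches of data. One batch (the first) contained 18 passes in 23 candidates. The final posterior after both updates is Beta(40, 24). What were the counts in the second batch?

10 passes and 16 failures

Because Beta–binomial updating is additive in the counts, the combined data contributed (α_post−α_prior, β_post−β_prior) successes and failures.
Total across both batches: 40−12=28 passes, 24−3=21 failures.
Subtract the first batch: 28−18=10 passes and 21−5=16 failures.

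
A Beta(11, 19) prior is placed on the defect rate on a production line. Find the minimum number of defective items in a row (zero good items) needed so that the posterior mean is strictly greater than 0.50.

k = 9

After k defective items and 0 good items the posterior is Beta(11+k, 19), with mean (11+k)/(11+19+k).
Set (11+k)/(30+k) > 0.50 and solve: k > (0.50·30 − 11)/(1 − 0.50) = 8.000.
The smallest integer exceeding 8.000 is 9, and checking k=9: (20)/(39) = 0.5128 > 0.50.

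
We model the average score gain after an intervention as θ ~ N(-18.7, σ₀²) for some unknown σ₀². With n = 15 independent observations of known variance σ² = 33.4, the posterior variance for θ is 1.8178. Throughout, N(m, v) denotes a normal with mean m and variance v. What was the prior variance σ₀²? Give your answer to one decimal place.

σ₀² = 9.9

For the Normal–Normal model with known σ², precisions add: τ_n = τ₀ + n/σ².
So 1/σ₀² = 1/1.8178 − 15/33.4 = 0.550116 − 0.449102 = 0.101014.
Hence σ₀² = 1/0.101014 ≈ 9.9.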